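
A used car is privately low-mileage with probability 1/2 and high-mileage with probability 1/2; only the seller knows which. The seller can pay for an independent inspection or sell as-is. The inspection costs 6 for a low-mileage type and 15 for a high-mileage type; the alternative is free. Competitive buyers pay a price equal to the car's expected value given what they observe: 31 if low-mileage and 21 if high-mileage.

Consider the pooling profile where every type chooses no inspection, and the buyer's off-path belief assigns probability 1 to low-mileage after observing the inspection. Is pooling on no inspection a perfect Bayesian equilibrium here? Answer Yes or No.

Yes

On path, the buyer holds the prior and pays 1/2·31 + 1/2·21 = 26. Off path (the inspection), believing low-mileage, it pays 31.
low-mileage: no inspection nets 26; the inspection nets 31 − 6 = 25. low-mileage stays.
high-mileage: no inspection nets 26; the inspection nets 31 − 15 = 16. high-mileage stays.
No type deviates, so pooling is sustained.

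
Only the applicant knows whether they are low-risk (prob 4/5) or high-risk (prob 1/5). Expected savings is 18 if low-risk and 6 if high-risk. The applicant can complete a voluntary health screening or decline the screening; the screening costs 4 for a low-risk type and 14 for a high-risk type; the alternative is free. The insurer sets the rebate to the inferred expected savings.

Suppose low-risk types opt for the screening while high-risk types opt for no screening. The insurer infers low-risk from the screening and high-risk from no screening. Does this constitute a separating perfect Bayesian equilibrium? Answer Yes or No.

Yes

Under these beliefs, the screening earns rebate 18 and no screening earns rebate 6.
low-risk: the screening nets 18 − 4 = 14; no screening nets 6. low-risk prefers the screening.
high-risk: the screening nets 18 − 14 = 4; no screening nets 6. high-risk prefers no screening.
Neither type deviates, so the separating profile is an equilibrium.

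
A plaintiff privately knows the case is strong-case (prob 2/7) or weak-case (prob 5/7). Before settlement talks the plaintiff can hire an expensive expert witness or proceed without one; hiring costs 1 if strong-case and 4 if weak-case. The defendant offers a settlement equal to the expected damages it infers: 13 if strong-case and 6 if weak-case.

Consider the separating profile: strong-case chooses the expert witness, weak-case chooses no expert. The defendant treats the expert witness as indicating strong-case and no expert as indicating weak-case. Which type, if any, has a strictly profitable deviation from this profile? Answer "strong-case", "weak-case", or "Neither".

The expert witness pays 13; no expert pays 6.
strong-case: assigned the expert witness, nets 13 − 1 = 12; deviating to no expert nets 6.
weak-case: assigned no expert, nets 6; deviating to the expert witness nets 13 − 4 = 9.
The weak-case type gains 3 by deviating.

weak-case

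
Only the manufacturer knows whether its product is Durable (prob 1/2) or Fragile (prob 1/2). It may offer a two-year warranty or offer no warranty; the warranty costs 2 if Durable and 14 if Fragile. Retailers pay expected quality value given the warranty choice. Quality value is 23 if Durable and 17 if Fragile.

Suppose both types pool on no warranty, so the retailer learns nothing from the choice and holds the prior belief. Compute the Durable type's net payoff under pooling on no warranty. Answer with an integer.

20

Pooled price = 1/2·23 + 1/2·17 = 20.
Durable pays no cost for no warranty, so net payoff = 20.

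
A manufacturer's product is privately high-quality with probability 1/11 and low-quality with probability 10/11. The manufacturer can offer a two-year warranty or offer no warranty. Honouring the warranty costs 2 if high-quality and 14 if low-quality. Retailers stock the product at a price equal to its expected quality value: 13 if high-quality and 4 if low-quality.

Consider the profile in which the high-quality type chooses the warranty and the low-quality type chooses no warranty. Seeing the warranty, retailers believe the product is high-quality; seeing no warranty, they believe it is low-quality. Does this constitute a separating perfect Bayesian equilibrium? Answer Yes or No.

Under these beliefs, the warranty earns price 13 and no warranty earns price 4.
high-quality: the warranty nets 13 − 2 = 11; no warranty nets 4. high-quality prefers the warranty.
low-quality: the warranty nets 13 − 14 = -1; no warranty nets 4. low-quality prefers no warranty.
Neither type deviates, so the separating profile is an equilibrium.

Yes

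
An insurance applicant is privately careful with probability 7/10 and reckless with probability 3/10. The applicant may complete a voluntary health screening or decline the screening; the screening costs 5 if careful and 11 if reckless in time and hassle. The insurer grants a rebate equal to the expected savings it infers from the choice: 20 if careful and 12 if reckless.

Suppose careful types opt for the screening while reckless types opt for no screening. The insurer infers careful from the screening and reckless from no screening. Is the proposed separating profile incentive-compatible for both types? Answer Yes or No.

Yes

Under these beliefs, the screening earns rebate 20 and no screening earns rebate 12.
careful: the screening nets 20 − 5 = 15; no screening nets 12. careful prefers the screening.
reckless: the screening nets 20 − 11 = 9; no screening nets 12. reckless prefers no screening.
Neither type deviates, so the separating profile is an equilibrium.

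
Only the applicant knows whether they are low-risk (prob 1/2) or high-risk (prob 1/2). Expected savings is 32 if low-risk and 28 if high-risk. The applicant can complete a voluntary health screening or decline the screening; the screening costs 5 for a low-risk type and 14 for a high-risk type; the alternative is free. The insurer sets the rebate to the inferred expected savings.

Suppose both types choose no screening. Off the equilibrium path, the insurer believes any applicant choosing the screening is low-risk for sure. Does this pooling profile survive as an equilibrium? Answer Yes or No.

Yes

On path, the insurer holds the prior and pays 1/2·32 + 1/2·28 = 30. Off path (the screening), believing low-risk, it pays 32.
low-risk: no screening nets 30; the screening nets 32 − 5 = 27. low-risk stays.
high-risk: no screening nets 30; the screening nets 32 − 14 = 18. high-risk stays.
No type deviates, so pooling is sustained.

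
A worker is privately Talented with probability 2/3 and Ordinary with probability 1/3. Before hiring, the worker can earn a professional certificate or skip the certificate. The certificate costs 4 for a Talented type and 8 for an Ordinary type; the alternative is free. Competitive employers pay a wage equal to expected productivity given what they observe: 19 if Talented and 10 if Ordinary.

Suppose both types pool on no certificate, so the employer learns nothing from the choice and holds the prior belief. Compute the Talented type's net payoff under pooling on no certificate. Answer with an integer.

16

Pooled wage = 2/3·19 + 1/3·10 = 16.
Talented pays no cost for no certificate, so net payoff = 16.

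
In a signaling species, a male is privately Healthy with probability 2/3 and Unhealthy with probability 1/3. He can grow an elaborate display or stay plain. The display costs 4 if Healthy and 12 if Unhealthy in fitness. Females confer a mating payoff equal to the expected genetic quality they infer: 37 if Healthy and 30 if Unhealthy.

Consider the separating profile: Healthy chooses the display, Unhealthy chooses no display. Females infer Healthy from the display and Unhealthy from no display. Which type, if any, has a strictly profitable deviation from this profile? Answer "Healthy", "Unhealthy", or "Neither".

The display pays 37; no display pays 30.
Healthy: assigned the display, nets 37 − 4 = 33; deviating to no display nets 30.
Unhealthy: assigned no display, nets 30; deviating to the display nets 37 − 12 = 25.
Both types strictly prefer their assigned action; no profitable deviation.

Neither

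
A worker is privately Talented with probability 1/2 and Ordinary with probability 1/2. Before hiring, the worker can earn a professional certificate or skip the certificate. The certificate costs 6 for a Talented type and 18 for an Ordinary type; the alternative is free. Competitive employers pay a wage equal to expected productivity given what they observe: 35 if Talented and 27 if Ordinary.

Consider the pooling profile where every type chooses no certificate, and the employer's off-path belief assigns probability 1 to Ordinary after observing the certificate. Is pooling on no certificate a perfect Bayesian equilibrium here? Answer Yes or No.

On path, the employer holds the prior and pays 1/2·35 + 1/2·27 = 31. Off path (the certificate), believing Ordinary, it pays 27.
Talented: no certificate nets 31; the certificate nets 27 − 6 = 21. Talented stays.
Ordinary: no certificate nets 31; the certificate nets 27 − 18 = 9. Ordinary stays.
No type deviates, so pooling is sustained.

Yes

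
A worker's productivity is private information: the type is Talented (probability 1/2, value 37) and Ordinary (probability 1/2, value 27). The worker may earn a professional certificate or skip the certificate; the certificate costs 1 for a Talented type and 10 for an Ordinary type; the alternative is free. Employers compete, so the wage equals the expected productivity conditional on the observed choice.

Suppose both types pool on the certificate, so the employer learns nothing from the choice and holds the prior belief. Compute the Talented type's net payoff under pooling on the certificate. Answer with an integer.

31

Pooled wage = 1/2·37 + 1/2·27 = 32.
Talented pays cost 1 for the certificate, so net payoff = 32 − 1 = 31.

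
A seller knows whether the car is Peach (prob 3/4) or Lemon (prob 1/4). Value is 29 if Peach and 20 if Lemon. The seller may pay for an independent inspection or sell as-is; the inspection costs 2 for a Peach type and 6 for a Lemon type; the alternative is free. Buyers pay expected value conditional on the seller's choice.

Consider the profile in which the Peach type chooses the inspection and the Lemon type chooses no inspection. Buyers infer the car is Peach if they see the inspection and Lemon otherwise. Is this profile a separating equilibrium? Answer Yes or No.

No

Under these beliefs, the inspection earns price 29 and no inspection earns price 20.
Peach: the inspection nets 29 − 2 = 27; no inspection nets 20. Peach prefers the inspection.
Lemon: the inspection nets 29 − 6 = 23; no inspection nets 20. Lemon would deviate to the inspection.
Lemon has a profitable deviation, so the profile is not an equilibrium.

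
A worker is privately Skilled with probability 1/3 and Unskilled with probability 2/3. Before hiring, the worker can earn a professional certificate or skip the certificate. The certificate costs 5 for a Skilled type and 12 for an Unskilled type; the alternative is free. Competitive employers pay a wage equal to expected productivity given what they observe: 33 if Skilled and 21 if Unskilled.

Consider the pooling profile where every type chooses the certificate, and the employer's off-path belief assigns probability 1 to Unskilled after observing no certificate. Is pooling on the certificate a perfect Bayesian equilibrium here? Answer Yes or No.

On path, the employer holds the prior and pays 1/3·33 + 2/3·21 = 25. Off path (no certificate), believing Unskilled, it pays 21.
Skilled: the certificate nets 25 − 5 = 20; no certificate nets 21. Skilled would deviate.
Unskilled: the certificate nets 25 − 12 = 13; no certificate nets 21. Unskilled would deviate.
A type deviates, so pooling fails.

No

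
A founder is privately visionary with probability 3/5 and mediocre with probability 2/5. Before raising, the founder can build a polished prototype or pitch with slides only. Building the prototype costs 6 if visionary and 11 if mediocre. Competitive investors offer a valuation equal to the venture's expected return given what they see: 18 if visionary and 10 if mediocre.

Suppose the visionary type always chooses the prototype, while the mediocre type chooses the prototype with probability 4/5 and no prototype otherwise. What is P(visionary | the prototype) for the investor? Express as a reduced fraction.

15/23

P(the prototype) = (3/5)·1 + (2/5)·(4/5) = 23/25.
By Bayes' rule, P(visionary | the prototype) = (3/5) / (23/25) = 15/23.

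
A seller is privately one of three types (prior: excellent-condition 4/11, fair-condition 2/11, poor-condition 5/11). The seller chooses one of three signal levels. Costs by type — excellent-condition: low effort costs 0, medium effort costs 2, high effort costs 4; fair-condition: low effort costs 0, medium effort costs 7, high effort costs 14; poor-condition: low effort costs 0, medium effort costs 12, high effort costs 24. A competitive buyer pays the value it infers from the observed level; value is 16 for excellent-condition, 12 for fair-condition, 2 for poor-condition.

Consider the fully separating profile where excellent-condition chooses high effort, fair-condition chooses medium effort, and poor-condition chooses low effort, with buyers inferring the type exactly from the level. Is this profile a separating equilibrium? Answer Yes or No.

Yes

Separating prices: high effort → 16, medium effort → 12, low effort → 2.
excellent-condition (assigned high effort): low effort: 2 − 0 = 2; medium effort: 12 − 2 = 10; high effort: 16 − 4 = 12. excellent-condition stays.
fair-condition (assigned medium effort): low effort: 2 − 0 = 2; medium effort: 12 − 7 = 5; high effort: 16 − 14 = 2. fair-condition stays.
poor-condition (assigned low effort): low effort: 2 − 0 = 2; medium effort: 12 − 12 = 0; high effort: 16 − 24 = -8. poor-condition stays.
Every type prefers its assigned level; separation holds.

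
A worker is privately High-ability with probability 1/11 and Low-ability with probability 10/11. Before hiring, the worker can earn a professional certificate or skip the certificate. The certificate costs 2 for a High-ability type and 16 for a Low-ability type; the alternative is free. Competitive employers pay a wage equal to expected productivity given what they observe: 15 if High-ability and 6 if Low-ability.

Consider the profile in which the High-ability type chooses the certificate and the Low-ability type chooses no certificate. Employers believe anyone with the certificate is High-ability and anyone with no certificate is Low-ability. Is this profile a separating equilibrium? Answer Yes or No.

Yes

Under these beliefs, the certificate earns wage 15 and no certificate earns wage 6.
High-ability: the certificate nets 15 − 2 = 13; no certificate nets 6. High-ability prefers the certificate.
Low-ability: the certificate nets 15 − 16 = -1; no certificate nets 6. Low-ability prefers no certificate.
Neither type deviates, so the separating profile is an equilibrium.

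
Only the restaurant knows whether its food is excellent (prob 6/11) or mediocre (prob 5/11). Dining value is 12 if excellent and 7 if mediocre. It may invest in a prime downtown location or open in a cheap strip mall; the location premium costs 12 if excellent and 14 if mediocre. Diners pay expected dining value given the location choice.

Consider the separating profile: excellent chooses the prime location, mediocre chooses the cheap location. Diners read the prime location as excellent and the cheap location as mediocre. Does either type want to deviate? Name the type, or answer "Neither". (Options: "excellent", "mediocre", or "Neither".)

The prime location pays 12; the cheap location pays 7.
excellent: assigned the prime location, nets 12 − 12 = 0; deviating to the cheap location nets 7.
mediocre: assigned the cheap location, nets 7; deviating to the prime location nets 12 − 14 = -2.
The excellent type gains 7 by deviating.

excellent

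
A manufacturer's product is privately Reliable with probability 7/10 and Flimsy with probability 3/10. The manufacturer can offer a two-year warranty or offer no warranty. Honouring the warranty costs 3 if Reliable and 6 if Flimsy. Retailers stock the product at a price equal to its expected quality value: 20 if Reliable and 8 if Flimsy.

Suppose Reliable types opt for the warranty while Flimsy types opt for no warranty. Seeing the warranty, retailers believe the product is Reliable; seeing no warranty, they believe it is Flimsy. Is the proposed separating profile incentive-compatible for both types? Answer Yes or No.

No

Under these beliefs, the warranty earns price 20 and no warranty earns price 8.
Reliable: the warranty nets 20 − 3 = 17; no warranty nets 8. Reliable prefers the warranty.
Flimsy: the warranty nets 20 − 6 = 14; no warranty nets 8. Flimsy would deviate to the warranty.
Flimsy has a profitable deviation, so the profile is not an equilibrium.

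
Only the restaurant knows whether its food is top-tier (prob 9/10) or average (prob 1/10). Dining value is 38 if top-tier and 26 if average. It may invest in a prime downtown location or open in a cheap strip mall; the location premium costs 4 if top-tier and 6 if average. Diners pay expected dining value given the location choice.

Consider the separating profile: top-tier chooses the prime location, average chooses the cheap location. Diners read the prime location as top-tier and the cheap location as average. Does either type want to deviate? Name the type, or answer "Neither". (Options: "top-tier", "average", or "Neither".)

average

The prime location pays 38; the cheap location pays 26.
top-tier: assigned the prime location, nets 38 − 4 = 34; deviating to the cheap location nets 26.
average: assigned the cheap location, nets 26; deviating to the prime location nets 38 − 6 = 32.
The average type gains 6 by deviating.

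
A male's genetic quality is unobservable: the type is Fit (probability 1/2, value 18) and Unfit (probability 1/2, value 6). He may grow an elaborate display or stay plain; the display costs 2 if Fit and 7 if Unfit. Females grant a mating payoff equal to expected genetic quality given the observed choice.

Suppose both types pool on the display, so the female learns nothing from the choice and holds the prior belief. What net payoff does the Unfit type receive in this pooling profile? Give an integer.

Pooled mating payoff = 1/2·18 + 1/2·6 = 12.
Unfit pays cost 7 for the display, so net payoff = 12 − 7 = 5.

5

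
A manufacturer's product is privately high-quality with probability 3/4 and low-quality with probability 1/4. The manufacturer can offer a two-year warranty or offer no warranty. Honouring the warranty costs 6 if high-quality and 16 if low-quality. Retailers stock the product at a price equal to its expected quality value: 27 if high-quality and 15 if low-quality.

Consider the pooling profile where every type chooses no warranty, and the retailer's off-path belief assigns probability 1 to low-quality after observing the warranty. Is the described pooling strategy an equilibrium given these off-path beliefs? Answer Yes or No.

On path, the retailer holds the prior and pays 3/4·27 + 1/4·15 = 24. Off path (the warranty), believing low-quality, it pays 15.
high-quality: no warranty nets 24; the warranty nets 15 − 6 = 9. high-quality stays.
low-quality: no warranty nets 24; the warranty nets 15 − 16 = -1. low-quality stays.
No type deviates, so pooling is sustained.

Yes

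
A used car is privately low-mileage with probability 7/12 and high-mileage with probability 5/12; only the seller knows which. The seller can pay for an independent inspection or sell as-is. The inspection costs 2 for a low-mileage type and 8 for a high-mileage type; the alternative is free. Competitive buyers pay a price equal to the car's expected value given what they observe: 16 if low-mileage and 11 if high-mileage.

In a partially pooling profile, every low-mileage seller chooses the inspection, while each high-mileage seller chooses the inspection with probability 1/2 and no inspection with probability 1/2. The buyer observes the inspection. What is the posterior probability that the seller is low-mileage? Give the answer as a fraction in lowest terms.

P(the inspection) = (7/12)·1 + (5/12)·(1/2) = 19/24.
By Bayes' rule, P(low-mileage | the inspection) = (7/12) / (19/24) = 14/19.

14/19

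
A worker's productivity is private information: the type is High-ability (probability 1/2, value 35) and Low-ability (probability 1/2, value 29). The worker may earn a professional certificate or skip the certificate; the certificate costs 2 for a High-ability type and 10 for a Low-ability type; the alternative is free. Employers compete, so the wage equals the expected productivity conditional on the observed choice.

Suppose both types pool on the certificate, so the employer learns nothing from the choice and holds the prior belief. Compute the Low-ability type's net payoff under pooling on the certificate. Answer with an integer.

22

Pooled wage = 1/2·35 + 1/2·29 = 32.
Low-ability pays cost 10 for the certificate, so net payoff = 32 − 10 = 22.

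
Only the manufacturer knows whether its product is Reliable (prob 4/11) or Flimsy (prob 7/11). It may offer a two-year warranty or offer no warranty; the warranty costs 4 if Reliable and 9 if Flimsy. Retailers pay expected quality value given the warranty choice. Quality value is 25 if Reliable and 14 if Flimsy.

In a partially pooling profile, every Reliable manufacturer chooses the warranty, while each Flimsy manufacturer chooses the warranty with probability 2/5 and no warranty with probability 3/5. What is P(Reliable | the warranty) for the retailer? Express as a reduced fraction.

10/17

P(the warranty) = (4/11)·1 + (7/11)·(2/5) = 34/55.
By Bayes' rule, P(Reliable | the warranty) = (4/11) / (34/55) = 10/17.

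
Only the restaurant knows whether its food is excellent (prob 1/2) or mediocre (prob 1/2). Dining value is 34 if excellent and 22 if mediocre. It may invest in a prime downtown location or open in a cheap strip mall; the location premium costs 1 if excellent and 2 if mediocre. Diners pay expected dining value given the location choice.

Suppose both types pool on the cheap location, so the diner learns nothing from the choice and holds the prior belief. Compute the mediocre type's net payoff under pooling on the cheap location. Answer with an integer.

28

Pooled price premium = 1/2·34 + 1/2·22 = 28.
mediocre pays no cost for the cheap location, so net payoff = 28.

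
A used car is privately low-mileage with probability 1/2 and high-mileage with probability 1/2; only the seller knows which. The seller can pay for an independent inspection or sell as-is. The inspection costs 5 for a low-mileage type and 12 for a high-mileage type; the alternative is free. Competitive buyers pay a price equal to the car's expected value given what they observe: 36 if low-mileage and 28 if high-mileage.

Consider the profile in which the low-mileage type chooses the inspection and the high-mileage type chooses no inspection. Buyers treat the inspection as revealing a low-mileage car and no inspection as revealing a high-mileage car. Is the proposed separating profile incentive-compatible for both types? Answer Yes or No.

Yes

Under these beliefs, the inspection earns price 36 and no inspection earns price 28.
low-mileage: the inspection nets 36 − 5 = 31; no inspection nets 28. low-mileage prefers the inspection.
high-mileage: the inspection nets 36 − 12 = 24; no inspection nets 28. high-mileage prefers no inspection.
Neither type deviates, so the separating profile is an equilibrium.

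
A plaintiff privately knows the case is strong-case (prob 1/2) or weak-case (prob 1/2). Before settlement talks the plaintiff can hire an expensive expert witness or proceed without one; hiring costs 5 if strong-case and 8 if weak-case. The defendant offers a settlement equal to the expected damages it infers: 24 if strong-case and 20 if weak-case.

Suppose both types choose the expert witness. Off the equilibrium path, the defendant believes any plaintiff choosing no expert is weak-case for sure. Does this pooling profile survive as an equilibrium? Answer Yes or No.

No

On path, the defendant holds the prior and pays 1/2·24 + 1/2·20 = 22. Off path (no expert), believing weak-case, it pays 20.
strong-case: the expert witness nets 22 − 5 = 17; no expert nets 20. strong-case would deviate.
weak-case: the expert witness nets 22 − 8 = 14; no expert nets 20. weak-case would deviate.
A type deviates, so pooling fails.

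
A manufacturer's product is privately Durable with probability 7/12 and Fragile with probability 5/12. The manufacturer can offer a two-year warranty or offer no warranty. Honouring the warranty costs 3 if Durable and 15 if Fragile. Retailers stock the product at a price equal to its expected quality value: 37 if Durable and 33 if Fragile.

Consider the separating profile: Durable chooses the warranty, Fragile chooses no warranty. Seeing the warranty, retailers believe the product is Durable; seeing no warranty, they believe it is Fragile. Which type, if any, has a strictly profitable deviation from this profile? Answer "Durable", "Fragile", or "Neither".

The warranty pays 37; no warranty pays 33.
Durable: assigned the warranty, nets 37 − 3 = 34; deviating to no warranty nets 33.
Fragile: assigned no warranty, nets 33; deviating to the warranty nets 37 − 15 = 22.
Both types strictly prefer their assigned action; no profitable deviation.

Neither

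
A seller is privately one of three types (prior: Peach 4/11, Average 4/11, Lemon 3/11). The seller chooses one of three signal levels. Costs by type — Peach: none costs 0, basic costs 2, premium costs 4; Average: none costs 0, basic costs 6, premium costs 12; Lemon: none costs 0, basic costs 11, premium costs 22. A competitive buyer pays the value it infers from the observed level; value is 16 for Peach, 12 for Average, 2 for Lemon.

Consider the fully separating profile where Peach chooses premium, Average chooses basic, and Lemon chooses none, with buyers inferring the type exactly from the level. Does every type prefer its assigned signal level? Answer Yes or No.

Separating prices: premium → 16, basic → 12, none → 2.
Peach (assigned premium): none: 2 − 0 = 2; basic: 12 − 2 = 10; premium: 16 − 4 = 12. Peach stays.
Average (assigned basic): none: 2 − 0 = 2; basic: 12 − 6 = 6; premium: 16 − 12 = 4. Average stays.
Lemon (assigned none): none: 2 − 0 = 2; basic: 12 − 11 = 1; premium: 16 − 22 = -6. Lemon stays.
Every type prefers its assigned level; separation holds.

Yes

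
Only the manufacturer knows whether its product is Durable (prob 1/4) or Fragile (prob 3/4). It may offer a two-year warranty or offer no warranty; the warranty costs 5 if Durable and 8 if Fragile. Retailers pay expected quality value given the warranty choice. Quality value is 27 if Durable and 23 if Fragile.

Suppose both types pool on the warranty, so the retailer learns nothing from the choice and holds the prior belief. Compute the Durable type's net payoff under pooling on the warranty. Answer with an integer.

Pooled price = 1/4·27 + 3/4·23 = 24.
Durable pays cost 5 for the warranty, so net payoff = 24 − 5 = 19.

19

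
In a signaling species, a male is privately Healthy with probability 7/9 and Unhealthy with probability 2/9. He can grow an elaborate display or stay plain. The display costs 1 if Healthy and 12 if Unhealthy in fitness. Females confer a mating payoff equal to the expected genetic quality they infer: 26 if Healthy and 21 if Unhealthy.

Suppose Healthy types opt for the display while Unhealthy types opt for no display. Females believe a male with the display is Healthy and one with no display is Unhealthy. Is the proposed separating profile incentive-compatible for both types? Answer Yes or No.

Under these beliefs, the display earns mating payoff 26 and no display earns mating payoff 21.
Healthy: the display nets 26 − 1 = 25; no display nets 21. Healthy prefers the display.
Unhealthy: the display nets 26 − 12 = 14; no display nets 21. Unhealthy prefers no display.
Neither type deviates, so the separating profile is an equilibrium.

Yes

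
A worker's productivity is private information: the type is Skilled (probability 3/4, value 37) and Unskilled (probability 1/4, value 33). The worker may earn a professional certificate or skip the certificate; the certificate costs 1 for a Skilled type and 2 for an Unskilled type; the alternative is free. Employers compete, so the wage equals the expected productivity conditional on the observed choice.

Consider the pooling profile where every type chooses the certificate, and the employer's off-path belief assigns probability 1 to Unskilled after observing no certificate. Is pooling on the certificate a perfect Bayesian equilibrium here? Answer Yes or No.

On path, the employer holds the prior and pays 3/4·37 + 1/4·33 = 36. Off path (no certificate), believing Unskilled, it pays 33.
Skilled: the certificate nets 36 − 1 = 35; no certificate nets 33. Skilled stays.
Unskilled: the certificate nets 36 − 2 = 34; no certificate nets 33. Unskilled stays.
No type deviates, so pooling is sustained.

Yes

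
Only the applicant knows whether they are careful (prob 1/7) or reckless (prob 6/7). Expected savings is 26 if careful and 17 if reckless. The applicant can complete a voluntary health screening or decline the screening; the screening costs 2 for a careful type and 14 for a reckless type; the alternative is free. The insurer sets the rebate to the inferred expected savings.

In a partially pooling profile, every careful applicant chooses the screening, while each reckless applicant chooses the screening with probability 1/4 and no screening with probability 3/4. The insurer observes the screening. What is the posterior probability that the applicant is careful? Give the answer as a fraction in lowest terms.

2/5

P(the screening) = (1/7)·1 + (6/7)·(1/4) = 5/14.
By Bayes' rule, P(careful | the screening) = (1/7) / (5/14) = 2/5.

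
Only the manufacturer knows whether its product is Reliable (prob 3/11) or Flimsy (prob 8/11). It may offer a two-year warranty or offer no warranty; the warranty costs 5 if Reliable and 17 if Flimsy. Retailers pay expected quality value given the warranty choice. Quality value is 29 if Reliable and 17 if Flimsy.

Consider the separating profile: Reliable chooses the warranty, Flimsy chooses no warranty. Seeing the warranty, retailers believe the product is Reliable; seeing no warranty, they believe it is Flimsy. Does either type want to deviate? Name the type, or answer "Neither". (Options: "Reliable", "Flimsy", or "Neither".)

The warranty pays 29; no warranty pays 17.
Reliable: assigned the warranty, nets 29 − 5 = 24; deviating to no warranty nets 17.
Flimsy: assigned no warranty, nets 17; deviating to the warranty nets 29 − 17 = 12.
Both types strictly prefer their assigned action; no profitable deviation.

Neither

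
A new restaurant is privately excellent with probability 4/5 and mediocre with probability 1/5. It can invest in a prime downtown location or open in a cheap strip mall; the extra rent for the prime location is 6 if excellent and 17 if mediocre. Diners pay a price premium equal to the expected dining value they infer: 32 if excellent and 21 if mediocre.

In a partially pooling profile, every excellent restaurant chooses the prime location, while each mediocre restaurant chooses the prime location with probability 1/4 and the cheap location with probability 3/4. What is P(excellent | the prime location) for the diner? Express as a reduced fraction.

16/17

P(the prime location) = (4/5)·1 + (1/5)·(1/4) = 17/20.
By Bayes' rule, P(excellent | the prime location) = (4/5) / (17/20) = 16/17.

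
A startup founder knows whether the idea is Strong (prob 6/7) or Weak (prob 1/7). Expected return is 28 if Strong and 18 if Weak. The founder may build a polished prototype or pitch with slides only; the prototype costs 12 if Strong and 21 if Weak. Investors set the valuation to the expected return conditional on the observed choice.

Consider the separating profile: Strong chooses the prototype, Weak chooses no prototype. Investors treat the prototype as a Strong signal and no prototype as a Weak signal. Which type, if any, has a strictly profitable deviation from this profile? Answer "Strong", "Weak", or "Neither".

The prototype pays 28; no prototype pays 18.
Strong: assigned the prototype, nets 28 − 12 = 16; deviating to no prototype nets 18.
Weak: assigned no prototype, nets 18; deviating to the prototype nets 28 − 21 = 7.
The Strong type gains 2 by deviating.

Strong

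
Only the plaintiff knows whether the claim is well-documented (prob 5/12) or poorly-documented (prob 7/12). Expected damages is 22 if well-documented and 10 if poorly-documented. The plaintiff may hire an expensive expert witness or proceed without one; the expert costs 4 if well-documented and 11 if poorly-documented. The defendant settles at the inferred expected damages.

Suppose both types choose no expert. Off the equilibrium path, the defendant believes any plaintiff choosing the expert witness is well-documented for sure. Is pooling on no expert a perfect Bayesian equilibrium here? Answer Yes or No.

On path, the defendant holds the prior and pays 5/12·22 + 7/12·10 = 15. Off path (the expert witness), believing well-documented, it pays 22.
well-documented: no expert nets 15; the expert witness nets 22 − 4 = 18. well-documented would deviate.
poorly-documented: no expert nets 15; the expert witness nets 22 − 11 = 11. poorly-documented stays.
A type deviates, so pooling fails.

No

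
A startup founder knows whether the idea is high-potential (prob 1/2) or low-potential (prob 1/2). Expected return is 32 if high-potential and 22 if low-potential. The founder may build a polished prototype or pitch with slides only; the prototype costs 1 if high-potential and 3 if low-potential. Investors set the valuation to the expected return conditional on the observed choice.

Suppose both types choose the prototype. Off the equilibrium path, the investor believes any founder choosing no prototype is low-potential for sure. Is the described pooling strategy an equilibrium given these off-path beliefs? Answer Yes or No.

Yes

On path, the investor holds the prior and pays 1/2·32 + 1/2·22 = 27. Off path (no prototype), believing low-potential, it pays 22.
high-potential: the prototype nets 27 − 1 = 26; no prototype nets 22. high-potential stays.
low-potential: the prototype nets 27 − 3 = 24; no prototype nets 22. low-potential stays.
No type deviates, so pooling is sustained.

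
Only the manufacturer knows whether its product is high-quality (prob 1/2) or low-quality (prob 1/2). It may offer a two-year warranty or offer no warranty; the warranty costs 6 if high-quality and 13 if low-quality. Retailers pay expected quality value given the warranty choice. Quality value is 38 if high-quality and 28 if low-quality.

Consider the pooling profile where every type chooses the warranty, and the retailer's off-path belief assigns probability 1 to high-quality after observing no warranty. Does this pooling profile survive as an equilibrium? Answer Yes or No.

No

On path, the retailer holds the prior and pays 1/2·38 + 1/2·28 = 33. Off path (no warranty), believing high-quality, it pays 38.
high-quality: the warranty nets 33 − 6 = 27; no warranty nets 38. high-quality would deviate.
low-quality: the warranty nets 33 − 13 = 20; no warranty nets 38. low-quality would deviate.
A type deviates, so pooling fails.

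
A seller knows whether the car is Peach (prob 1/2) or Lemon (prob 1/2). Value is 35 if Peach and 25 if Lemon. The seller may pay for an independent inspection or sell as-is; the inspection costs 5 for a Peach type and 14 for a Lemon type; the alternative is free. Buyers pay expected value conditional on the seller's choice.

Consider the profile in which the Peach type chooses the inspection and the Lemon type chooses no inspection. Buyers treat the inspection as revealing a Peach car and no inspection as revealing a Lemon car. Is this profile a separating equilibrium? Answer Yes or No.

Yes

Under these beliefs, the inspection earns price 35 and no inspection earns price 25.
Peach: the inspection nets 35 − 5 = 30; no inspection nets 25. Peach prefers the inspection.
Lemon: the inspection nets 35 − 14 = 21; no inspection nets 25. Lemon prefers no inspection.
Neither type deviates, so the separating profile is an equilibrium.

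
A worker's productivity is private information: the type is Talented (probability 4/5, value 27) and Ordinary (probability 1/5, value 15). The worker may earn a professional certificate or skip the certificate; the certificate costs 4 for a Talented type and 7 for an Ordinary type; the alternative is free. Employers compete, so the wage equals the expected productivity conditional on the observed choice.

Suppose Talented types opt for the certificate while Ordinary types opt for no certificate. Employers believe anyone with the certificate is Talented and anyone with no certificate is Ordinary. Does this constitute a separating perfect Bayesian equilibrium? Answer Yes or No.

No

Under these beliefs, the certificate earns wage 27 and no certificate earns wage 15.
Talented: the certificate nets 27 − 4 = 23; no certificate nets 15. Talented prefers the certificate.
Ordinary: the certificate nets 27 − 7 = 20; no certificate nets 15. Ordinary would deviate to the certificate.
Ordinary has a profitable deviation, so the profile is not an equilibrium.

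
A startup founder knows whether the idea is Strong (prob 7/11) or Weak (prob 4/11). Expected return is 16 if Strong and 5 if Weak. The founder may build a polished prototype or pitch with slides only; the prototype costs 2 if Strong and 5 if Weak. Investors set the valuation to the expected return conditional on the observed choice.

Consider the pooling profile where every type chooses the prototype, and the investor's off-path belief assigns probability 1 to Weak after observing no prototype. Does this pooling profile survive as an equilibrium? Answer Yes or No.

On path, the investor holds the prior and pays 7/11·16 + 4/11·5 = 12. Off path (no prototype), believing Weak, it pays 5.
Strong: the prototype nets 12 − 2 = 10; no prototype nets 5. Strong stays.
Weak: the prototype nets 12 − 5 = 7; no prototype nets 5. Weak stays.
No type deviates, so pooling is sustained.

Yes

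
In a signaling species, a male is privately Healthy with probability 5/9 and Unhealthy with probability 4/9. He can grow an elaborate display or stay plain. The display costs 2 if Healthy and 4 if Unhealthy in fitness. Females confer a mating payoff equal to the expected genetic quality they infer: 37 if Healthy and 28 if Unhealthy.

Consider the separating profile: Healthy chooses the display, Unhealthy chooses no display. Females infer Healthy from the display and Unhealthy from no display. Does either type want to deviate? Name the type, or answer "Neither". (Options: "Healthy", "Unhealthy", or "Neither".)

The display pays 37; no display pays 28.
Healthy: assigned the display, nets 37 − 2 = 35; deviating to no display nets 28.
Unhealthy: assigned no display, nets 28; deviating to the display nets 37 − 4 = 33.
The Unhealthy type gains 5 by deviating.

Unhealthy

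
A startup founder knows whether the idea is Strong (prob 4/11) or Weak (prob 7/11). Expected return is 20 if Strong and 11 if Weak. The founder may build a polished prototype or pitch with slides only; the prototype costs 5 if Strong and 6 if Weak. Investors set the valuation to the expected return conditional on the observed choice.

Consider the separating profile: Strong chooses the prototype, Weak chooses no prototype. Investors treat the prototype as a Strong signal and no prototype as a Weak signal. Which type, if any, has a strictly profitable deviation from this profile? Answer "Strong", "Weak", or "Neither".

Weak

The prototype pays 20; no prototype pays 11.
Strong: assigned the prototype, nets 20 − 5 = 15; deviating to no prototype nets 11.
Weak: assigned no prototype, nets 11; deviating to the prototype nets 20 − 6 = 14.
The Weak type gains 3 by deviating.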